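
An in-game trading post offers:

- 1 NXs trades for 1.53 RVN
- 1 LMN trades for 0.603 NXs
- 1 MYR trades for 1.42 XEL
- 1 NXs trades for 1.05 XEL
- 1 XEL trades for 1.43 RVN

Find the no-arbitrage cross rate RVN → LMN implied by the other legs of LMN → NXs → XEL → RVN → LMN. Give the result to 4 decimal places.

1.1045

Known legs of the cycle: 0.603 × 1.05 × 1.43 = 0.9054045
For no arbitrage the full-cycle product must be 1, so the missing rate is 1 / 0.9054045 ≈ 1.104479.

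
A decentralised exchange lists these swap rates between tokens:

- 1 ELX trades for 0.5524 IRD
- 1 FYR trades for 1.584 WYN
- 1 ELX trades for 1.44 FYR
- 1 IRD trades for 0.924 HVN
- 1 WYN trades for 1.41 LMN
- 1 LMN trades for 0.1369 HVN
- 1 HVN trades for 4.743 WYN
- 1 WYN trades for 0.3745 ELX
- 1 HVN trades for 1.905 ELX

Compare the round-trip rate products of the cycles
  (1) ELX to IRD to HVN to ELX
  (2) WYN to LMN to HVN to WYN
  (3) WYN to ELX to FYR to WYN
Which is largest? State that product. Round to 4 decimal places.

0.9723

(1) 0.5524 × 0.924 × 1.905 = 0.97235
(2) 1.41 × 0.1369 × 4.743 = 0.91554
(3) 0.3745 × 1.44 × 1.584 = 0.85422
Highest is cycle (1) at 0.9723 (≤1, no arbitrage).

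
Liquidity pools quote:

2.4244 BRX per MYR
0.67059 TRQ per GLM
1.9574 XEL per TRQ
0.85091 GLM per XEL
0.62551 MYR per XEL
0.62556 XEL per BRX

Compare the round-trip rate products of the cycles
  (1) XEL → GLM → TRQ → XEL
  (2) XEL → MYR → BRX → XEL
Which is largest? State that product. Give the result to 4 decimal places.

1.1169

(1) 0.85091 × 0.67059 × 1.9574 = 1.11692
(2) 0.62551 × 2.4244 × 0.62556 = 0.94865
Highest is cycle (1) at 1.1169 (>1, arbitrage).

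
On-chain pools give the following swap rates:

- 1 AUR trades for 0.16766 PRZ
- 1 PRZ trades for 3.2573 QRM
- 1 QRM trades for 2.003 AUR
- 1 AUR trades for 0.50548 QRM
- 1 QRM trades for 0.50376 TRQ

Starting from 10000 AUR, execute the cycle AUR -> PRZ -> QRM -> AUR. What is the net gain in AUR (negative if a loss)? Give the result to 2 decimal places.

938.76

10000 AUR × 0.16766 = 1676.6 PRZ
1676.6 PRZ × 3.2573 = 5461.18918 QRM
5461.18918 QRM × 2.003 = 10938.76192754 AUR
Net change: 10938.76192754 − 10000 = 938.76192754 AUR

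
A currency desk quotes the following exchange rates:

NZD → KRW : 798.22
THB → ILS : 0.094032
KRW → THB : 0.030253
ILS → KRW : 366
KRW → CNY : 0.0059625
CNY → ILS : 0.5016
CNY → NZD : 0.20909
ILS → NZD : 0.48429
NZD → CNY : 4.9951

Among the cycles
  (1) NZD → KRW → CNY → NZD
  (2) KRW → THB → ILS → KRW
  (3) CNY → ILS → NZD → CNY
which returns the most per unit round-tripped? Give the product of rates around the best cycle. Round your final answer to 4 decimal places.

(1) 798.22 × 0.0059625 × 0.20909 = 0.99514
(2) 0.030253 × 0.094032 × 366 = 1.04118
(3) 0.5016 × 0.48429 × 4.9951 = 1.21341
Highest is cycle (3) at 1.2134 (>1, arbitrage).

1.2134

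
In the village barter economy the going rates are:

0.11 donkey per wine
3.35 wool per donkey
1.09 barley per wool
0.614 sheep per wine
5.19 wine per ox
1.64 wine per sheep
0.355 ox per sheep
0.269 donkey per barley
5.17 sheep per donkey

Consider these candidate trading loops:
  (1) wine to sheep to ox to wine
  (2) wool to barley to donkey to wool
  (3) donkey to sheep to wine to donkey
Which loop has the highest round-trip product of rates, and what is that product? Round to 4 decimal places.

1.1313

(1) 0.614 × 0.355 × 5.19 = 1.13126
(2) 1.09 × 0.269 × 3.35 = 0.98225
(3) 5.17 × 1.64 × 0.11 = 0.93267
Highest is cycle (1) at 1.1313 (>1, arbitrage).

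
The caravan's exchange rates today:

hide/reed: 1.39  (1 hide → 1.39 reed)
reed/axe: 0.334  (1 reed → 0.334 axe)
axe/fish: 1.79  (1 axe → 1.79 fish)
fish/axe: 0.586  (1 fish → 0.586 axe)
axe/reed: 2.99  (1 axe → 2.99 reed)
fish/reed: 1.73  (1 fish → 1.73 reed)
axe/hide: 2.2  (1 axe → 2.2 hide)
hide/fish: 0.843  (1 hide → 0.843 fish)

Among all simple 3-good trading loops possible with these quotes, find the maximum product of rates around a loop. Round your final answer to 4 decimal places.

1.0868

hide→fish→axe→hide: 0.843 × 0.586 × 2.2 = 1.08680
reed→axe→fish→reed: 0.334 × 1.79 × 1.73 = 1.03430
hide→reed→axe→hide: 1.39 × 0.334 × 2.2 = 1.02137
Maximum is hide→fish→axe→hide at 1.0868; arbitrage exists.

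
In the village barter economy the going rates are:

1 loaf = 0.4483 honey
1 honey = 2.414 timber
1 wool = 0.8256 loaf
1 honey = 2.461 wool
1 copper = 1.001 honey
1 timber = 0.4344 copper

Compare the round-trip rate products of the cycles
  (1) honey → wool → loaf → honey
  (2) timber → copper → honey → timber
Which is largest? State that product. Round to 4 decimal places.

1.0497

(1) 2.461 × 0.8256 × 0.4483 = 0.91086
(2) 0.4344 × 1.001 × 2.414 = 1.04969
Highest is cycle (2) at 1.0497 (>1, arbitrage).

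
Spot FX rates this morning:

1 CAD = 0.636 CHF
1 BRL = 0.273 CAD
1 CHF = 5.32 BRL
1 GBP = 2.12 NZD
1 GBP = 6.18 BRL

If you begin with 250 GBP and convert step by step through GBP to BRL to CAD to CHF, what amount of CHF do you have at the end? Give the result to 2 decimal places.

250 GBP × 6.18 = 1545 BRL
1545 BRL × 0.273 = 421.785 CAD
421.785 CAD × 0.636 = 268.25526 CHF

268.26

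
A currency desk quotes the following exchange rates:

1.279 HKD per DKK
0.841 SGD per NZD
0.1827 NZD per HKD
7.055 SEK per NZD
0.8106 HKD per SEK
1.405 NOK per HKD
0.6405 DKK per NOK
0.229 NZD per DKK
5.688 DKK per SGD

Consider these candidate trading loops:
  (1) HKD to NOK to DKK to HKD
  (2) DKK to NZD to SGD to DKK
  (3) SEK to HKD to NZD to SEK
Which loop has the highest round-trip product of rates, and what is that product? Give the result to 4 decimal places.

1.1510

(1) 1.405 × 0.6405 × 1.279 = 1.15098
(2) 0.229 × 0.841 × 5.688 = 1.09545
(3) 0.8106 × 0.1827 × 7.055 = 1.04482
Highest is cycle (1) at 1.1510 (>1, arbitrage).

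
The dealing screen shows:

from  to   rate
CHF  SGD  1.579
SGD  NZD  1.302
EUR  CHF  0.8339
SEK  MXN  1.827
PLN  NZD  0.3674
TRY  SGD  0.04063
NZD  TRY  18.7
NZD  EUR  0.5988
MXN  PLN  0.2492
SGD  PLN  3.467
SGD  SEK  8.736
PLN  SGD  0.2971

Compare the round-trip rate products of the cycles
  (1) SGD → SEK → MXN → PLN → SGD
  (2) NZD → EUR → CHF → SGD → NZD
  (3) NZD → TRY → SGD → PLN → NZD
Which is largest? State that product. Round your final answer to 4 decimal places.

1.1817

(1) 8.736 × 1.827 × 0.2492 × 0.2971 = 1.18169
(2) 0.5988 × 0.8339 × 1.579 × 1.302 = 1.02657
(3) 18.7 × 0.04063 × 3.467 × 0.3674 = 0.96779
Highest is cycle (1) at 1.1817 (>1, arbitrage).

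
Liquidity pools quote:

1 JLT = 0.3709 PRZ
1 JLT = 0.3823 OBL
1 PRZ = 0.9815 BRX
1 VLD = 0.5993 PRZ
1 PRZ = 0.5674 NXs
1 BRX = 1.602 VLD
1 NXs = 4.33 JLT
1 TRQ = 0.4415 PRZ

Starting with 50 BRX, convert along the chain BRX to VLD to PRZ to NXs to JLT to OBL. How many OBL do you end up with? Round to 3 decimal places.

45.088

50 BRX × 1.602 = 80.1 VLD
80.1 VLD × 0.5993 = 48.00393 PRZ
48.00393 PRZ × 0.5674 = 27.237429882 NXs
27.237429882 NXs × 4.33 = 117.93807138906 JLT
117.93807138906 JLT × 0.3823 = 45.087724692037638 OBL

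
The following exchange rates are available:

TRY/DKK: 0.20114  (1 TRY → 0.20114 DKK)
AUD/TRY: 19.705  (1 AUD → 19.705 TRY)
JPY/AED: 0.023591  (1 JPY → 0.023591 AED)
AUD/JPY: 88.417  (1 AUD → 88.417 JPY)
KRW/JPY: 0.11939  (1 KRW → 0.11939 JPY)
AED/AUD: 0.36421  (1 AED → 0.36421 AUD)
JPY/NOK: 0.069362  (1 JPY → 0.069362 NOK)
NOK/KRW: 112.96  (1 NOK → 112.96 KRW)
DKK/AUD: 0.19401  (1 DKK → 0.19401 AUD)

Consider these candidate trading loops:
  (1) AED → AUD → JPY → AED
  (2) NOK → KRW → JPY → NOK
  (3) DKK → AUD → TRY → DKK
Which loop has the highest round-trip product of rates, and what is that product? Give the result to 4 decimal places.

(1) 0.36421 × 88.417 × 0.023591 = 0.75969
(2) 112.96 × 0.11939 × 0.069362 = 0.93544
(3) 0.19401 × 19.705 × 0.20114 = 0.76895
Highest is cycle (2) at 0.9354 (≤1, no arbitrage).

0.9354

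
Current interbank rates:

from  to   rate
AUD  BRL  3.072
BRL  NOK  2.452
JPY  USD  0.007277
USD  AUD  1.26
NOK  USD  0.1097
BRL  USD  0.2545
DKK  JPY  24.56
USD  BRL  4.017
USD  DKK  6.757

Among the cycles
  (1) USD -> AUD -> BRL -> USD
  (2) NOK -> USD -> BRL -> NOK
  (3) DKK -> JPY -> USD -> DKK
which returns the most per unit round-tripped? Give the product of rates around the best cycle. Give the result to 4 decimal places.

1.2076

(1) 1.26 × 3.072 × 0.2545 = 0.98510
(2) 0.1097 × 4.017 × 2.452 = 1.08051
(3) 24.56 × 0.007277 × 6.757 = 1.20763
Highest is cycle (3) at 1.2076 (>1, arbitrage).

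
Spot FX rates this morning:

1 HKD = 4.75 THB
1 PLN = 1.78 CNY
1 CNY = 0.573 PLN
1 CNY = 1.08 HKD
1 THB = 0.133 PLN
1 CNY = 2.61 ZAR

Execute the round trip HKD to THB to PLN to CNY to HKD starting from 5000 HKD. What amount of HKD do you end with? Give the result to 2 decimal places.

6072.38

5000 HKD × 4.75 = 23750 THB
23750 THB × 0.133 = 3158.75 PLN
3158.75 PLN × 1.78 = 5622.575 CNY
5622.575 CNY × 1.08 = 6072.381 HKD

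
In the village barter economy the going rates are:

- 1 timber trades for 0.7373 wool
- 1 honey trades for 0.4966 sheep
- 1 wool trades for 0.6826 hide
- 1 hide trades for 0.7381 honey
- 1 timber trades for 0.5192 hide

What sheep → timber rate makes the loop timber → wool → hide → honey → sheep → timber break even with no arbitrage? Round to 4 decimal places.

5.4209

Known legs of the cycle: 0.7373 × 0.6826 × 0.7381 × 0.4966 = 0.1844728419184508
For no arbitrage the full-cycle product must be 1, so the missing rate is 1 / 0.1844728419184508 ≈ 5.420852.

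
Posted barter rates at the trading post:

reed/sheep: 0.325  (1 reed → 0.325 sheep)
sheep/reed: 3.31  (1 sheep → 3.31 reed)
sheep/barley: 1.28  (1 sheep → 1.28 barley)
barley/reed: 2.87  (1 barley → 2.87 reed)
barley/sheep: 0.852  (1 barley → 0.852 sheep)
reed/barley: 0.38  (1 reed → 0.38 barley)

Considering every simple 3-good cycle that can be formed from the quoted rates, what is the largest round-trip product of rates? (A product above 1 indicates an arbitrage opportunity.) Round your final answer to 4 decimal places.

barley→reed→sheep→barley: 2.87 × 0.325 × 1.28 = 1.19392
barley→sheep→reed→barley: 0.852 × 3.31 × 0.38 = 1.07165
Maximum is barley→reed→sheep→barley at 1.1939; arbitrage exists.

1.1939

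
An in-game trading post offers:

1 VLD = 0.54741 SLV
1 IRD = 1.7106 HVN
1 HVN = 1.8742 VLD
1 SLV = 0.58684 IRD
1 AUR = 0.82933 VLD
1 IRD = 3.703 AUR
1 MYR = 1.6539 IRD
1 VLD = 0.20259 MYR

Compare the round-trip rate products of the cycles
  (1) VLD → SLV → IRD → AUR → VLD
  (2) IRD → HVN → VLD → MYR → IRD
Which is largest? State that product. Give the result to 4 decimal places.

1.0742

(1) 0.54741 × 0.58684 × 3.703 × 0.82933 = 0.98654
(2) 1.7106 × 1.8742 × 0.20259 × 1.6539 = 1.07422
Highest is cycle (2) at 1.0742 (>1, arbitrage).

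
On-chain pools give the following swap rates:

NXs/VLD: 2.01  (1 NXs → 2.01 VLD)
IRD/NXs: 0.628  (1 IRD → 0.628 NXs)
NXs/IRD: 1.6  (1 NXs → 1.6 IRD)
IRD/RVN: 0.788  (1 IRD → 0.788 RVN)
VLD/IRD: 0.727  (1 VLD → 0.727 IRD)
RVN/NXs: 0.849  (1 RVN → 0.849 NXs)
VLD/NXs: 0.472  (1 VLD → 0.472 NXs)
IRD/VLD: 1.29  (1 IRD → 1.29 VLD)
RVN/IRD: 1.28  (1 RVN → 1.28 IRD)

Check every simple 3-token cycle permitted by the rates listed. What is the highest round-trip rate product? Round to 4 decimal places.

1.0704

NXs→IRD→RVN→NXs: 1.6 × 0.788 × 0.849 = 1.07042
NXs→IRD→VLD→NXs: 1.6 × 1.29 × 0.472 = 0.97421
NXs→VLD→IRD→NXs: 2.01 × 0.727 × 0.628 = 0.91768
Maximum is NXs→IRD→RVN→NXs at 1.0704; arbitrage exists.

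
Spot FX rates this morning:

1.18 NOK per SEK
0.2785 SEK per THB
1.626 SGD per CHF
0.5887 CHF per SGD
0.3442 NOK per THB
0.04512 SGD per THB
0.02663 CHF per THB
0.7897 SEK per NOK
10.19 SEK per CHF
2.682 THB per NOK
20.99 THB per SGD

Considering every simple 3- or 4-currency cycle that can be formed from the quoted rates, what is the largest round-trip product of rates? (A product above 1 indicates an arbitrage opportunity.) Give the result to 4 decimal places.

0.9089

CHF→SGD→THB→CHF: 1.626 × 20.99 × 0.02663 = 0.90887
NOK→THB→SEK→NOK: 2.682 × 0.2785 × 1.18 = 0.88139
NOK→THB→CHF→SEK→NOK: 2.682 × 0.02663 × 10.19 × 1.18 = 0.85879
Maximum is CHF→SGD→THB→CHF at 0.9089; no arbitrage — every cycle loses value.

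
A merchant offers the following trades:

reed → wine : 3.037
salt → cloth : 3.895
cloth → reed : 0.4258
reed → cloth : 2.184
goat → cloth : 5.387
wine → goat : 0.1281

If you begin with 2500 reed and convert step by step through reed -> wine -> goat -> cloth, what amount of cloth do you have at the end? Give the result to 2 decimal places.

2500 reed × 3.037 = 7592.5 wine
7592.5 wine × 0.1281 = 972.59925 goat
972.59925 goat × 5.387 = 5239.39215975 cloth

5239.39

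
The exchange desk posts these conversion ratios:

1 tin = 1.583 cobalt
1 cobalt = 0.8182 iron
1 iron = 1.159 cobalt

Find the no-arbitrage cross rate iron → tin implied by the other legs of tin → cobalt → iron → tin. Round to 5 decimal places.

0.77208

Known legs of the cycle: 1.583 × 0.8182 = 1.2952106
For no arbitrage the full-cycle product must be 1, so the missing rate is 1 / 1.2952106 ≈ 0.7720752.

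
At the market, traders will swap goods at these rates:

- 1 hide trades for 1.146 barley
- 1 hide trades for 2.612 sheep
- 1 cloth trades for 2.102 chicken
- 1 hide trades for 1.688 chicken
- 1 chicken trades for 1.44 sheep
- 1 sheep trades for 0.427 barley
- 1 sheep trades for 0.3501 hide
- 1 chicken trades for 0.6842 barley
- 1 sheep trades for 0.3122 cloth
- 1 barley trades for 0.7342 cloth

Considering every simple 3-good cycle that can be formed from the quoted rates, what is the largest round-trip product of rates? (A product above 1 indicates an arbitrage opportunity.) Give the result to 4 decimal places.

1.0559

cloth→chicken→barley→cloth: 2.102 × 0.6842 × 0.7342 = 1.05592
cloth→chicken→sheep→cloth: 2.102 × 1.44 × 0.3122 = 0.94499
sheep→hide→chicken→sheep: 0.3501 × 1.688 × 1.44 = 0.85100
Maximum is cloth→chicken→barley→cloth at 1.0559; arbitrage exists.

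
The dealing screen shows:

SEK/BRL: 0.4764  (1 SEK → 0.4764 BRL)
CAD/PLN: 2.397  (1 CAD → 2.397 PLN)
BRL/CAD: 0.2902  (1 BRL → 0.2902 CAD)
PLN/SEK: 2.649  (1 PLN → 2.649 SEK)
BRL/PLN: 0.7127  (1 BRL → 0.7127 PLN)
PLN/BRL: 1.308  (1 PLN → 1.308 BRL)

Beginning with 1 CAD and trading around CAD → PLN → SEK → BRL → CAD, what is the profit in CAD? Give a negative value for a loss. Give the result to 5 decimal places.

-0.12215

1 CAD × 2.397 = 2.397 PLN
2.397 PLN × 2.649 = 6.349653 SEK
6.349653 SEK × 0.4764 = 3.0249746892 BRL
3.0249746892 BRL × 0.2902 = 0.87784765480584 CAD
Net change: 0.87784765480584 − 1 = -0.12215234519416 CAD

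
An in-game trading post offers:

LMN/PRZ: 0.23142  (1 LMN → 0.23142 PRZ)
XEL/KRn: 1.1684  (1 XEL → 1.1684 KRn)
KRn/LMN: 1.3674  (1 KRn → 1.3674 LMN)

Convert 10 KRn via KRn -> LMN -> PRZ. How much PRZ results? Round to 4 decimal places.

10 KRn × 1.3674 = 13.674 LMN
13.674 LMN × 0.23142 = 3.16443708 PRZ

3.1644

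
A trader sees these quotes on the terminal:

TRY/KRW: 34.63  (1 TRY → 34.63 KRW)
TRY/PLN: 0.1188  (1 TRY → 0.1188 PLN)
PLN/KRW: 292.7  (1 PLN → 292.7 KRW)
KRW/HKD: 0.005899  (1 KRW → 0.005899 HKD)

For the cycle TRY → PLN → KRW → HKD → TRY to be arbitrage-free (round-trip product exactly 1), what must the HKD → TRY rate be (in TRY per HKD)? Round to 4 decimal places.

Known legs of the cycle: 0.1188 × 292.7 × 0.005899 = 0.20512451124
For no arbitrage the full-cycle product must be 1, so the missing rate is 1 / 0.20512451124 ≈ 4.875088.

4.8751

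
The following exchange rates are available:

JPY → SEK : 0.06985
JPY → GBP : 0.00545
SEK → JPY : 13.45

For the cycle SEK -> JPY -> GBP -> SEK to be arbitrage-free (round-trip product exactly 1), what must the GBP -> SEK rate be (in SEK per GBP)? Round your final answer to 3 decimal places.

Known legs of the cycle: 13.45 × 0.00545 = 0.0733025
For no arbitrage the full-cycle product must be 1, so the missing rate is 1 / 0.0733025 ≈ 13.64210.

13.642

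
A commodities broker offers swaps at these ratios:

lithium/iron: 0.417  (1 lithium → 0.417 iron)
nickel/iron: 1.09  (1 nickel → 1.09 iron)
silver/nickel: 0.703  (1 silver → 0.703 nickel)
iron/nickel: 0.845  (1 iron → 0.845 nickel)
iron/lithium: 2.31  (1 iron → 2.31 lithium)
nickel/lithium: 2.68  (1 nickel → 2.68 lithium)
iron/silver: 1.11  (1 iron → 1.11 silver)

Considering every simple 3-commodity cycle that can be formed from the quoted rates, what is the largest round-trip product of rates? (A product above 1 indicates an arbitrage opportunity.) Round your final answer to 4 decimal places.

0.9443

nickel→lithium→iron→nickel: 2.68 × 0.417 × 0.845 = 0.94434
nickel→iron→silver→nickel: 1.09 × 1.11 × 0.703 = 0.85056
Maximum is nickel→lithium→iron→nickel at 0.9443; no arbitrage — every cycle loses value.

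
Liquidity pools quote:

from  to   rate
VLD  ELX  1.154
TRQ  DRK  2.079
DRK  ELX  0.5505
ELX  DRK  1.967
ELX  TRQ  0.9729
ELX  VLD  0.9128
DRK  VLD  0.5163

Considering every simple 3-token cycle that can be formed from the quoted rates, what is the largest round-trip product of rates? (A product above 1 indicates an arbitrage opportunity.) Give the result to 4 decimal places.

1.1720

DRK→VLD→ELX→DRK: 0.5163 × 1.154 × 1.967 = 1.17196
TRQ→DRK→ELX→TRQ: 2.079 × 0.5505 × 0.9729 = 1.11347
Maximum is DRK→VLD→ELX→DRK at 1.1720; arbitrage exists.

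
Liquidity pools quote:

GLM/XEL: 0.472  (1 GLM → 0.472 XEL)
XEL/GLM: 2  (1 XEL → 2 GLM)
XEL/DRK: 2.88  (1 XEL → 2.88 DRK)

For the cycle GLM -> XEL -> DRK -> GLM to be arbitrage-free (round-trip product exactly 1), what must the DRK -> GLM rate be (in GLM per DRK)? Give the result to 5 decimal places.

Known legs of the cycle: 0.472 × 2.88 = 1.35936
For no arbitrage the full-cycle product must be 1, so the missing rate is 1 / 1.35936 ≈ 0.7356403.

0.73564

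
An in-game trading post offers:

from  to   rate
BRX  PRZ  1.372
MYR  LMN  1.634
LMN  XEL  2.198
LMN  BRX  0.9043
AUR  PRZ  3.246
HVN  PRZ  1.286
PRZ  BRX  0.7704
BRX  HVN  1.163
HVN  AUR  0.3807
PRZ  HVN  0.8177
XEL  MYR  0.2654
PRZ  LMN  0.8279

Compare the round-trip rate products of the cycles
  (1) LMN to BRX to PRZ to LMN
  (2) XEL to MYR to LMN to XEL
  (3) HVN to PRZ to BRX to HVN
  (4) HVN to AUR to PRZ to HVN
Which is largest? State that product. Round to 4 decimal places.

(1) 0.9043 × 1.372 × 0.8279 = 1.02718
(2) 0.2654 × 1.634 × 2.198 = 0.95319
(3) 1.286 × 0.7704 × 1.163 = 1.15222
(4) 0.3807 × 3.246 × 0.8177 = 1.01047
Highest is cycle (3) at 1.1522 (>1, arbitrage).

1.1522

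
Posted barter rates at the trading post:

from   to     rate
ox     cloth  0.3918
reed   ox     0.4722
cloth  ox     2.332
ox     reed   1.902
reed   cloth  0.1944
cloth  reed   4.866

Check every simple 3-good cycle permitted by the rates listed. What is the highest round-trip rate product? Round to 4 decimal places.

ox→cloth→reed→ox: 0.3918 × 4.866 × 0.4722 = 0.90025
ox→reed→cloth→ox: 1.902 × 0.1944 × 2.332 = 0.86225
Maximum is ox→cloth→reed→ox at 0.9002; no arbitrage — every cycle loses value.

0.9002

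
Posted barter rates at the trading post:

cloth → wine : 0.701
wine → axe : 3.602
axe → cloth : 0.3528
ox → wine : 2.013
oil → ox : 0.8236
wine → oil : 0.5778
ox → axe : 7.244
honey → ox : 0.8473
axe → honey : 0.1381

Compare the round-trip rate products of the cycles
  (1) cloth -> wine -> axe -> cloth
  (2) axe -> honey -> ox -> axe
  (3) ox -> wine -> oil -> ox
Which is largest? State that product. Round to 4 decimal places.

0.9579

(1) 0.701 × 3.602 × 0.3528 = 0.89082
(2) 0.1381 × 0.8473 × 7.244 = 0.84764
(3) 2.013 × 0.5778 × 0.8236 = 0.95794
Highest is cycle (3) at 0.9579 (≤1, no arbitrage).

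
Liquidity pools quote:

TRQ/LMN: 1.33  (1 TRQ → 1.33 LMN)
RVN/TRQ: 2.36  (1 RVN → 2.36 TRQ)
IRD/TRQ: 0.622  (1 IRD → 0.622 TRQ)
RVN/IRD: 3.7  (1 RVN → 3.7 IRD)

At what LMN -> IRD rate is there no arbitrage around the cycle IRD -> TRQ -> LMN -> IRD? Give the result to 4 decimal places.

Known legs of the cycle: 0.622 × 1.33 = 0.82726
For no arbitrage the full-cycle product must be 1, so the missing rate is 1 / 0.82726 ≈ 1.208810.

1.2088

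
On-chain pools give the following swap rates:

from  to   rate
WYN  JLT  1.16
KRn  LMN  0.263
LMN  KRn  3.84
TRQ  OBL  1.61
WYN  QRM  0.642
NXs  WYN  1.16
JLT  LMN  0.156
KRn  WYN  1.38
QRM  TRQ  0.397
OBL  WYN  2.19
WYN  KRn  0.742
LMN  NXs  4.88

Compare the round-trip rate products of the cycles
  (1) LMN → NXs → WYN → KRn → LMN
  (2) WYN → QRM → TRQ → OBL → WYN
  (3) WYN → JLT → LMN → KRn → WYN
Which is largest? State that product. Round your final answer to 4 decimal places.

(1) 4.88 × 1.16 × 0.742 × 0.263 = 1.10468
(2) 0.642 × 0.397 × 1.61 × 2.19 = 0.89866
(3) 1.16 × 0.156 × 3.84 × 1.38 = 0.95894
Highest is cycle (1) at 1.1047 (>1, arbitrage).

1.1047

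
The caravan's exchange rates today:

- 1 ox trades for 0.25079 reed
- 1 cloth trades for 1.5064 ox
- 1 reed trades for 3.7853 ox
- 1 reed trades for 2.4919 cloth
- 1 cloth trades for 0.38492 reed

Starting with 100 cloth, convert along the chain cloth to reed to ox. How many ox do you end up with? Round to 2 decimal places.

145.70

100 cloth × 0.38492 = 38.492 reed
38.492 reed × 3.7853 = 145.7037676 ox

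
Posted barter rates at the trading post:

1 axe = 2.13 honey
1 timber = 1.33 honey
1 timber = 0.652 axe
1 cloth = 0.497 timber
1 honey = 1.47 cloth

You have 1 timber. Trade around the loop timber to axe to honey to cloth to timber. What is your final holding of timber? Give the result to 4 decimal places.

1.0146

1 timber × 0.652 = 0.652 axe
0.652 axe × 2.13 = 1.38876 honey
1.38876 honey × 1.47 = 2.0414772 cloth
2.0414772 cloth × 0.497 = 1.0146141684 timber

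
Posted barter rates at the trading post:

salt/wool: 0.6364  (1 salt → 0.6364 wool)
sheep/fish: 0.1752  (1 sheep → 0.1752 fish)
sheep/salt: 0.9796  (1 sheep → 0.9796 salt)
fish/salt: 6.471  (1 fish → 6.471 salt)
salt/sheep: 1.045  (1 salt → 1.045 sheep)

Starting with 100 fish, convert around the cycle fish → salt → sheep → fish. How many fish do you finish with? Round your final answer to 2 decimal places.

100 fish × 6.471 = 647.1 salt
647.1 salt × 1.045 = 676.2195 sheep
676.2195 sheep × 0.1752 = 118.4736564 fish

118.47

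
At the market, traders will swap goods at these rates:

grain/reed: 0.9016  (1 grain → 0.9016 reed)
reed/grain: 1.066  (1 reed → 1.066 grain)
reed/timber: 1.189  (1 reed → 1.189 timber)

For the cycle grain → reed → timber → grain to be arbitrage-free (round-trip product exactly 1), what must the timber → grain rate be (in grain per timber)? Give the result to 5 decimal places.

0.93283

Known legs of the cycle: 0.9016 × 1.189 = 1.0720024
For no arbitrage the full-cycle product must be 1, so the missing rate is 1 / 1.0720024 ≈ 0.9328337.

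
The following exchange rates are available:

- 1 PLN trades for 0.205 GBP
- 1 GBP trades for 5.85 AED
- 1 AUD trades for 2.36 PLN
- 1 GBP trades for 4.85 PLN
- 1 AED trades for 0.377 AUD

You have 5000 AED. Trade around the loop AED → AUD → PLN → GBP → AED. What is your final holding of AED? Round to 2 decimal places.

5000 AED × 0.377 = 1885 AUD
1885 AUD × 2.36 = 4448.6 PLN
4448.6 PLN × 0.205 = 911.963 GBP
911.963 GBP × 5.85 = 5334.98355 AED

5334.98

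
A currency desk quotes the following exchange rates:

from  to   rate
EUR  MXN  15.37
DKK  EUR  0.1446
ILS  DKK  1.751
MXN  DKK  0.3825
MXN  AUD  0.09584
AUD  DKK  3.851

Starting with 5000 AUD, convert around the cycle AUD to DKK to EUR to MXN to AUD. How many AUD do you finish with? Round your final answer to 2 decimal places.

5000 AUD × 3.851 = 19255 DKK
19255 DKK × 0.1446 = 2784.273 EUR
2784.273 EUR × 15.37 = 42794.27601 MXN
42794.27601 MXN × 0.09584 = 4101.4034127984 AUD

4101.40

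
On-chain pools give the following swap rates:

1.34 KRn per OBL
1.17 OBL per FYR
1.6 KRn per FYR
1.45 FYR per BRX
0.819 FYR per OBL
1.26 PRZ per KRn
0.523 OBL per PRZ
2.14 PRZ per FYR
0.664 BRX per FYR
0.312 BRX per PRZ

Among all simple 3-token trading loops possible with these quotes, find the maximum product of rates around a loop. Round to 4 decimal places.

0.9681

FYR→PRZ→BRX→FYR: 2.14 × 0.312 × 1.45 = 0.96814
FYR→PRZ→OBL→FYR: 2.14 × 0.523 × 0.819 = 0.91664
OBL→KRn→PRZ→OBL: 1.34 × 1.26 × 0.523 = 0.88303
Maximum is FYR→PRZ→BRX→FYR at 0.9681; no arbitrage — every cycle loses value.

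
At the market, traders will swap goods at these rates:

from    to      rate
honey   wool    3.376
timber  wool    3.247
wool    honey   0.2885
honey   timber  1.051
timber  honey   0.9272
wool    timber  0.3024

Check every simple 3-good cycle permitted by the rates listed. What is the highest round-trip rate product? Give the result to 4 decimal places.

0.9845

wool→honey→timber→wool: 0.2885 × 1.051 × 3.247 = 0.98453
wool→timber→honey→wool: 0.3024 × 0.9272 × 3.376 = 0.94658
Maximum is wool→honey→timber→wool at 0.9845; no arbitrage — every cycle loses value.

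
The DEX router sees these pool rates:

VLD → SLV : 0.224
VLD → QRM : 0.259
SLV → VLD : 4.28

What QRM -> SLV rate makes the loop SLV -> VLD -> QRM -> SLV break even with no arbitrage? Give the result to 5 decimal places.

0.90210

Known legs of the cycle: 4.28 × 0.259 = 1.10852
For no arbitrage the full-cycle product must be 1, so the missing rate is 1 / 1.10852 ≈ 0.9021037.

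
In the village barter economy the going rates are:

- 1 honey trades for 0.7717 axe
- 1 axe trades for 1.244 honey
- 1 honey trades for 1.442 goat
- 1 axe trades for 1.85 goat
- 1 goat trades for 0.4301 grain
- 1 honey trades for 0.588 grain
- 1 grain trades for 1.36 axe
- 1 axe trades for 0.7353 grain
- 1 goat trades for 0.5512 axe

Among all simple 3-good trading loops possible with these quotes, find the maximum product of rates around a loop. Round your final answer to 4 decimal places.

1.0821

goat→grain→axe→goat: 0.4301 × 1.36 × 1.85 = 1.08213
honey→grain→axe→honey: 0.588 × 1.36 × 1.244 = 0.99480
honey→goat→axe→honey: 1.442 × 0.5512 × 1.244 = 0.98877
Maximum is goat→grain→axe→goat at 1.0821; arbitrage exists.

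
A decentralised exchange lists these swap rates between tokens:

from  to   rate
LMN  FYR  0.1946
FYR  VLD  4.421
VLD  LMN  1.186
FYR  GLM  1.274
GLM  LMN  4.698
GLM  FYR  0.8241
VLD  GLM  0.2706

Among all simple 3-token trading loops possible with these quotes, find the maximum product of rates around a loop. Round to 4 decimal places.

1.1647

GLM→LMN→FYR→GLM: 4.698 × 0.1946 × 1.274 = 1.16473
LMN→FYR→VLD→LMN: 0.1946 × 4.421 × 1.186 = 1.02035
GLM→FYR→VLD→GLM: 0.8241 × 4.421 × 0.2706 = 0.98589
Maximum is GLM→LMN→FYR→GLM at 1.1647; arbitrage exists.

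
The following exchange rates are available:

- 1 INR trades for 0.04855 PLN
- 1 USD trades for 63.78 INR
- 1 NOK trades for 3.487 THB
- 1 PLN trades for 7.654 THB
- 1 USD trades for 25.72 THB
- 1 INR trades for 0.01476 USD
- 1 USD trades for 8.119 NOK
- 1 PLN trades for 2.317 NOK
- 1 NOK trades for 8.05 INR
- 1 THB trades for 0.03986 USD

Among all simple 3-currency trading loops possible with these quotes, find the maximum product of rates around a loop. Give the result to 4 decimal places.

USD→NOK→THB→USD: 8.119 × 3.487 × 0.03986 = 1.12847
USD→NOK→INR→USD: 8.119 × 8.05 × 0.01476 = 0.96468
PLN→NOK→INR→PLN: 2.317 × 8.05 × 0.04855 = 0.90555
Maximum is USD→NOK→THB→USD at 1.1285; arbitrage exists.

1.1285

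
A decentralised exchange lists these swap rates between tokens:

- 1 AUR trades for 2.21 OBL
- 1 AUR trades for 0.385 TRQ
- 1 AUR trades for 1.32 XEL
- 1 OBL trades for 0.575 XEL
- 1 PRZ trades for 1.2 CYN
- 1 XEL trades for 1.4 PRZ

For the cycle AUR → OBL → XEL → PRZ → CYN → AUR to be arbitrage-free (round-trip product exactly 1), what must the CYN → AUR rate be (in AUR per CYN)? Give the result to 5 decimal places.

0.46841

Known legs of the cycle: 2.21 × 0.575 × 1.4 × 1.2 = 2.13486
For no arbitrage the full-cycle product must be 1, so the missing rate is 1 / 2.13486 ≈ 0.4684148.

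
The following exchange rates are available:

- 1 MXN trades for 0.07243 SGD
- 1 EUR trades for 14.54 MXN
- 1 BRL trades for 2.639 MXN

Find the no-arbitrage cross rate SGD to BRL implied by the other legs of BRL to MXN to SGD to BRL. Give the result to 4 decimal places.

5.2317

Known legs of the cycle: 2.639 × 0.07243 = 0.19114277
For no arbitrage the full-cycle product must be 1, so the missing rate is 1 / 0.19114277 ≈ 5.231691.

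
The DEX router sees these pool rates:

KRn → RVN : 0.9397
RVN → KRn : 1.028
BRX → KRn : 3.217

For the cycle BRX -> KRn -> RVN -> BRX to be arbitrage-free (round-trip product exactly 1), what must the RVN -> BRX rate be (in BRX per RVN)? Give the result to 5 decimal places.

Known legs of the cycle: 3.217 × 0.9397 = 3.0230149
For no arbitrage the full-cycle product must be 1, so the missing rate is 1 / 3.0230149 ≈ 0.3307956.

0.33080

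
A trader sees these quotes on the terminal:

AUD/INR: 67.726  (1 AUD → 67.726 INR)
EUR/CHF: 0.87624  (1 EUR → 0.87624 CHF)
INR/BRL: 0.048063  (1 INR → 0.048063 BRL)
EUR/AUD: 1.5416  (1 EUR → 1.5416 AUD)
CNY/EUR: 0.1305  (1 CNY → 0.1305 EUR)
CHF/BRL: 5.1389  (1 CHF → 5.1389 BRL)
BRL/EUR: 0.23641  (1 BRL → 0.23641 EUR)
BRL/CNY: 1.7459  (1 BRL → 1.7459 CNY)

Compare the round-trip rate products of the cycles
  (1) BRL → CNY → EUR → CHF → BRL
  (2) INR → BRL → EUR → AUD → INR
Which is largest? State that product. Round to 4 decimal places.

(1) 1.7459 × 0.1305 × 0.87624 × 5.1389 = 1.02594
(2) 0.048063 × 0.23641 × 1.5416 × 67.726 = 1.18633
Highest is cycle (2) at 1.1863 (>1, arbitrage).

1.1863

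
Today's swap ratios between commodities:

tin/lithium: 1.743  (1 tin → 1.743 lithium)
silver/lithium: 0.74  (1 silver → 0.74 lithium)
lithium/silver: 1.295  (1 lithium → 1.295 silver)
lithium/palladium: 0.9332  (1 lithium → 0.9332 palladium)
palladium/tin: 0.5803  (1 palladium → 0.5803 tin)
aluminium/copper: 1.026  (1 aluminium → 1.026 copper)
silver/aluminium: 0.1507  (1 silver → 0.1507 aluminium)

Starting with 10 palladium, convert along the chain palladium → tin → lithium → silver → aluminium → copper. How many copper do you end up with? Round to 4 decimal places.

2.0253

10 palladium × 0.5803 = 5.803 tin
5.803 tin × 1.743 = 10.114629 lithium
10.114629 lithium × 1.295 = 13.098444555 silver
13.098444555 silver × 0.1507 = 1.9739355944385 aluminium
1.9739355944385 aluminium × 1.026 = 2.025257919893901 copper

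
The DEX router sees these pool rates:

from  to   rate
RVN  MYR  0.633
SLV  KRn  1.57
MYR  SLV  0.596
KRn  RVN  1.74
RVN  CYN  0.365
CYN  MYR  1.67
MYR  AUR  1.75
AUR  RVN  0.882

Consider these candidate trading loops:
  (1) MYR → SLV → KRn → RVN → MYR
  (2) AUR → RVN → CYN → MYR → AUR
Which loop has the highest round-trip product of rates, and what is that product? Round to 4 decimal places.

1.0306

(1) 0.596 × 1.57 × 1.74 × 0.633 = 1.03062
(2) 0.882 × 0.365 × 1.67 × 1.75 = 0.94084
Highest is cycle (1) at 1.0306 (>1, arbitrage).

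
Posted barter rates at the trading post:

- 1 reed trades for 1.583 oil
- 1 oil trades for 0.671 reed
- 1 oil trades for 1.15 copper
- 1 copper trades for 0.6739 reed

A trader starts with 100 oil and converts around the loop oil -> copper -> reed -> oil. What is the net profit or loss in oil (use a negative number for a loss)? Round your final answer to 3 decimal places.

100 oil × 1.15 = 115 copper
115 copper × 0.6739 = 77.4985 reed
77.4985 reed × 1.583 = 122.6801255 oil
Net change: 122.6801255 − 100 = 22.6801255 oil

22.680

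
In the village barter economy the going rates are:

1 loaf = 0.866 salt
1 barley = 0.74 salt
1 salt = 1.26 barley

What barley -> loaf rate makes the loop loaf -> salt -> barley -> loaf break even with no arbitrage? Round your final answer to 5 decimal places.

Known legs of the cycle: 0.866 × 1.26 = 1.09116
For no arbitrage the full-cycle product must be 1, so the missing rate is 1 / 1.09116 ≈ 0.9164559.

0.91646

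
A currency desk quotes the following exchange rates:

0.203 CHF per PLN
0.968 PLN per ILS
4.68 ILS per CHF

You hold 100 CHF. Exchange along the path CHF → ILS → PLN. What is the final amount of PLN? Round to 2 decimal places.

100 CHF × 4.68 = 468 ILS
468 ILS × 0.968 = 453.024 PLN

453.02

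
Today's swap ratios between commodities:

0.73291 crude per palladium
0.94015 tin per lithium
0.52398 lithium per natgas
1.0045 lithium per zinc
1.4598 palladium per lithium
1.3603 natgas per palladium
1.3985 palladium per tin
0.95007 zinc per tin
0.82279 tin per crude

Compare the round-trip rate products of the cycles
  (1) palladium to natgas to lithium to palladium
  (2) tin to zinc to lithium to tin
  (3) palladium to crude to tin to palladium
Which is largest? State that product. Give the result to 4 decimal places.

(1) 1.3603 × 0.52398 × 1.4598 = 1.04050
(2) 0.95007 × 1.0045 × 0.94015 = 0.89723
(3) 0.73291 × 0.82279 × 1.3985 = 0.84334
Highest is cycle (1) at 1.0405 (>1, arbitrage).

1.0405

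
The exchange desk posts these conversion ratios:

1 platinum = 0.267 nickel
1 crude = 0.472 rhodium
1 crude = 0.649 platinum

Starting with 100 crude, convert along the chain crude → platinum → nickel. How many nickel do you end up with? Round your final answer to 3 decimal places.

100 crude × 0.649 = 64.9 platinum
64.9 platinum × 0.267 = 17.3283 nickel

17.328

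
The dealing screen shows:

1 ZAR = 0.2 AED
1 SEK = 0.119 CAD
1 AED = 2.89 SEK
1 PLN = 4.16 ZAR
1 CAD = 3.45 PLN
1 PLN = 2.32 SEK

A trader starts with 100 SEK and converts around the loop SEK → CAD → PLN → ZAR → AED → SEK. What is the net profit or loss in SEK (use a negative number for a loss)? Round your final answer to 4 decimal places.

-1.2841

100 SEK × 0.119 = 11.9 CAD
11.9 CAD × 3.45 = 41.055 PLN
41.055 PLN × 4.16 = 170.7888 ZAR
170.7888 ZAR × 0.2 = 34.15776 AED
34.15776 AED × 2.89 = 98.7159264 SEK
Net change: 98.7159264 − 100 = -1.2840736 SEK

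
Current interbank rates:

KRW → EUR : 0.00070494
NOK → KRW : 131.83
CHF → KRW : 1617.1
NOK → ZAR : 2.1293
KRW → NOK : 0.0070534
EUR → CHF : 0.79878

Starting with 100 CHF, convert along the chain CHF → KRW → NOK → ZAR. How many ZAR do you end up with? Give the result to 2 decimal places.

100 CHF × 1617.1 = 161710 KRW
161710 KRW × 0.0070534 = 1140.605314 NOK
1140.605314 NOK × 2.1293 = 2428.6908951002 ZAR

2428.69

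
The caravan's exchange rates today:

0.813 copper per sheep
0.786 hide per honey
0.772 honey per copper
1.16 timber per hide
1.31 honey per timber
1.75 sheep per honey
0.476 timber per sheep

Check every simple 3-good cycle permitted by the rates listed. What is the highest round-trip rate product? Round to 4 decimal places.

timber→honey→hide→timber: 1.31 × 0.786 × 1.16 = 1.19441
copper→honey→sheep→copper: 0.772 × 1.75 × 0.813 = 1.09836
sheep→timber→honey→sheep: 0.476 × 1.31 × 1.75 = 1.09123
Maximum is timber→honey→hide→timber at 1.1944; arbitrage exists.

1.1944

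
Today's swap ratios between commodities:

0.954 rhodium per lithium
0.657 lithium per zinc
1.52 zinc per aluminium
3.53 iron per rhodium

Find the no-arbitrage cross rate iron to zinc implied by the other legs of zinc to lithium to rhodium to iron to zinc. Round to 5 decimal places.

0.45197

Known legs of the cycle: 0.657 × 0.954 × 3.53 = 2.21252634
For no arbitrage the full-cycle product must be 1, so the missing rate is 1 / 2.21252634 ≈ 0.4519720.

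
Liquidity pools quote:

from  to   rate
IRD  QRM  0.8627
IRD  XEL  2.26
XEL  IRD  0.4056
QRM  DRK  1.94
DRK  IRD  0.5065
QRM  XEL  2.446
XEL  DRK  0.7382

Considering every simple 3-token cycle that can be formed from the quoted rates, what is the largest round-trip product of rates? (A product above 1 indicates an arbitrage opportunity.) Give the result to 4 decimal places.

IRD→QRM→XEL→IRD: 0.8627 × 2.446 × 0.4056 = 0.85588
IRD→QRM→DRK→IRD: 0.8627 × 1.94 × 0.5065 = 0.84770
IRD→XEL→DRK→IRD: 2.26 × 0.7382 × 0.5065 = 0.84501
Maximum is IRD→QRM→XEL→IRD at 0.8559; no arbitrage — every cycle loses value.

0.8559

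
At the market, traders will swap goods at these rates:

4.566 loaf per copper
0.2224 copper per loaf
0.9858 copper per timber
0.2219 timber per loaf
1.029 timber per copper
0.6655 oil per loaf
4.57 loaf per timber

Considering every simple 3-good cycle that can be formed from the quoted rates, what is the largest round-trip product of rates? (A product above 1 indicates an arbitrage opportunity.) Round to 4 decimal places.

1.0458

timber→loaf→copper→timber: 4.57 × 0.2224 × 1.029 = 1.04584
timber→copper→loaf→timber: 0.9858 × 4.566 × 0.2219 = 0.99881
Maximum is timber→loaf→copper→timber at 1.0458; arbitrage exists.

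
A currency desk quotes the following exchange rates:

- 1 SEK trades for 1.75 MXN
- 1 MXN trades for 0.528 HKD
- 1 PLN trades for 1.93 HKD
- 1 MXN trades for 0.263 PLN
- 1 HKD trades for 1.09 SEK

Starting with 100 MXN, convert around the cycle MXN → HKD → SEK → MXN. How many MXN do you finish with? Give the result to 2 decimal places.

100 MXN × 0.528 = 52.8 HKD
52.8 HKD × 1.09 = 57.552 SEK
57.552 SEK × 1.75 = 100.716 MXN

100.72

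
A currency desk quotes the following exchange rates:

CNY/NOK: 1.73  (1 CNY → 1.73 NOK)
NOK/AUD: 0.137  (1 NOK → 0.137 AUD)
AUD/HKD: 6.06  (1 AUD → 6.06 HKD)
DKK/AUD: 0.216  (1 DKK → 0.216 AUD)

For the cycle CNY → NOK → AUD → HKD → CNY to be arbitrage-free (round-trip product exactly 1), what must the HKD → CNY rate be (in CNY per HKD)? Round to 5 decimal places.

0.69624

Known legs of the cycle: 1.73 × 0.137 × 6.06 = 1.4362806
For no arbitrage the full-cycle product must be 1, so the missing rate is 1 / 1.4362806 ≈ 0.6962428.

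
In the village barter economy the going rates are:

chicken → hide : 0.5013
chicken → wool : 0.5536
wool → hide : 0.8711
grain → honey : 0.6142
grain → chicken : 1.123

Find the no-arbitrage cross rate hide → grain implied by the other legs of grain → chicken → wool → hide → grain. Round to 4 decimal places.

1.8465

Known legs of the cycle: 1.123 × 0.5536 × 0.8711 = 0.54155659808
For no arbitrage the full-cycle product must be 1, so the missing rate is 1 / 0.54155659808 ≈ 1.846529.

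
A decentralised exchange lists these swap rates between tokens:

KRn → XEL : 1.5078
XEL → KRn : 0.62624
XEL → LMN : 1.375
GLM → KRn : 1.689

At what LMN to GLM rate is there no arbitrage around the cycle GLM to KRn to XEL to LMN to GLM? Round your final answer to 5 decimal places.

0.28558

Known legs of the cycle: 1.689 × 1.5078 × 1.375 = 3.501677025
For no arbitrage the full-cycle product must be 1, so the missing rate is 1 / 3.501677025 ≈ 0.2855775.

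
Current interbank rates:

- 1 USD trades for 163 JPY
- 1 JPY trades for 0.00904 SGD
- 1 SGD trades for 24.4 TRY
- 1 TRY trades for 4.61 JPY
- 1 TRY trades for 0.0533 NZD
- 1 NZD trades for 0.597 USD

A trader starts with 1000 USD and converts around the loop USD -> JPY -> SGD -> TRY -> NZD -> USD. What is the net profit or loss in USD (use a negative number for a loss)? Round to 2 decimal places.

144.06

1000 USD × 163 = 163000 JPY
163000 JPY × 0.00904 = 1473.52 SGD
1473.52 SGD × 24.4 = 35953.888 TRY
35953.888 TRY × 0.0533 = 1916.3422304 NZD
1916.3422304 NZD × 0.597 = 1144.0563115488 USD
Net change: 1144.0563115488 − 1000 = 144.0563115488 USD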